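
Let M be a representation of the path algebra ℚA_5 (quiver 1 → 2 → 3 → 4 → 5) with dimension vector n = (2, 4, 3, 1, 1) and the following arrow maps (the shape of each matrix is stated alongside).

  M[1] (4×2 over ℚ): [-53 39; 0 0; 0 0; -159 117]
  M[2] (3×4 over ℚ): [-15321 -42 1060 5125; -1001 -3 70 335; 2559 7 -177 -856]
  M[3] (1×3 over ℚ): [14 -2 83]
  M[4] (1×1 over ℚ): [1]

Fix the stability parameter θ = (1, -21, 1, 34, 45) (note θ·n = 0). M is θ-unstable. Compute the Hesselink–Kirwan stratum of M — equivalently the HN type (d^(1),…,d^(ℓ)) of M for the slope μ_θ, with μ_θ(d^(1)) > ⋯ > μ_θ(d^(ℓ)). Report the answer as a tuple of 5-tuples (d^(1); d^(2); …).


Barcode: M ≅ I[1,1], I[1,5], I[2,2], I[2,3]^2. HN layers by μ_θ (5 steps, strictly decreasing):
  μ^(1)=45; μ^(2)=34; μ^(3)=1; μ^(4)=-10; μ^(5)=-21

((0, 0, 0, 0, 1); (0, 0, 0, 1, 0); (1, 0, 3, 0, 0); (1, 1, 0, 0, 0); (0, 3, 0, 0, 0))


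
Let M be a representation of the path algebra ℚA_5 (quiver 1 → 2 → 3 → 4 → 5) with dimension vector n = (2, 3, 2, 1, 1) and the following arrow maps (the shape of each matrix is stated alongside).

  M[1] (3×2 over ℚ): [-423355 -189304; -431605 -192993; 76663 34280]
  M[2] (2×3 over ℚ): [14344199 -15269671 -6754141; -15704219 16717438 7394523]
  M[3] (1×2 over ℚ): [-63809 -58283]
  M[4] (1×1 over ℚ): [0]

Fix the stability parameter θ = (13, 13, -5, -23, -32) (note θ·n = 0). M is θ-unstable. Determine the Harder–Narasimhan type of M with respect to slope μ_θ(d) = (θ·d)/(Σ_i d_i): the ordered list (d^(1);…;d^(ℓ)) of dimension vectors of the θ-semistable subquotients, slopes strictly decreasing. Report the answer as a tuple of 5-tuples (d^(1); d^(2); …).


Interval decomposition of M: I[1,3], I[1,4], I[2,2], I[5,5].
HN type (ℓ=4): μ^(1)=13; μ^(2)=7; μ^(3)=-1/2; μ^(4)=-32

((0, 1, 0, 0, 0); (1, 1, 1, 0, 0); (1, 1, 1, 1, 0); (0, 0, 0, 0, 1))


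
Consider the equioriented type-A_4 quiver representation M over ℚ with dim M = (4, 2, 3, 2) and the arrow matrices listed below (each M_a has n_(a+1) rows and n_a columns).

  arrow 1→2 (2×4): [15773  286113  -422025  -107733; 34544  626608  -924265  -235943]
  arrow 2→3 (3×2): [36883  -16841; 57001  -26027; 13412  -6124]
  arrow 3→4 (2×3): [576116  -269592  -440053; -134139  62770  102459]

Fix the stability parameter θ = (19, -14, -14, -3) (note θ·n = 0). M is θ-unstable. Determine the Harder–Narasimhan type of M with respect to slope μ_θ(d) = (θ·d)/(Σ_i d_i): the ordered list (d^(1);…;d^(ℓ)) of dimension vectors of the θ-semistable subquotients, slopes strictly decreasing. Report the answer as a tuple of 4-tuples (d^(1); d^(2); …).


Barcode: M ≅ I[1,1]^2, I[1,2], I[1,4], I[3,3], I[3,4]. HN layers by μ_θ (4 steps, strictly decreasing):
  μ^(1)=19; μ^(2)=5/2; μ^(3)=-3; μ^(4)=-14

((2, 0, 0, 0); (1, 1, 0, 0); (1, 1, 1, 2); (0, 0, 2, 0))


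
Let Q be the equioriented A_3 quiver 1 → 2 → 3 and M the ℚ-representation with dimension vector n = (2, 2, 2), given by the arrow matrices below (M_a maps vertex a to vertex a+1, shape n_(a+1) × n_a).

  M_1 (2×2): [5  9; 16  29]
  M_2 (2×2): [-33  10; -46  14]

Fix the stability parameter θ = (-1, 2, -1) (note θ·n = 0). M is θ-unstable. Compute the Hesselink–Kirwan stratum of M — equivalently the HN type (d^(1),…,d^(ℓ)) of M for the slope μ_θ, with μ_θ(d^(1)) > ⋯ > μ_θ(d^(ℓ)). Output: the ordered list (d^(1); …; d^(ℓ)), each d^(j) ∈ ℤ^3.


Barcode: M ≅ I[1,3]^2. HN layers by μ_θ (2 steps, strictly decreasing):
  μ^(1)=1/2; μ^(2)=-1

((0, 2, 2); (2, 0, 0))


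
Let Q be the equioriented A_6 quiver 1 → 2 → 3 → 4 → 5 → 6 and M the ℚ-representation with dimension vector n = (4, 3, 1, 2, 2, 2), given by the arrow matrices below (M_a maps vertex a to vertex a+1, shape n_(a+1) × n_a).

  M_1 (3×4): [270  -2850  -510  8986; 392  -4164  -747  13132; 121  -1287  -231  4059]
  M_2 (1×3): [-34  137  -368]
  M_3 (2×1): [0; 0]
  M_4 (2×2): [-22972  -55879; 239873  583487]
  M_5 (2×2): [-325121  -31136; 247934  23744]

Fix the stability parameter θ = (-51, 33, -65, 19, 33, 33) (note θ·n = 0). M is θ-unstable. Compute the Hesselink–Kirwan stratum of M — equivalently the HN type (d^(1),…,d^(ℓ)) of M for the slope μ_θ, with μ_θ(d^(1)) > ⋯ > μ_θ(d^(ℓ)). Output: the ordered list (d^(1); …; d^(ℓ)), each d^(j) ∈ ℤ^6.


Barcode: M ≅ I[1,1]^2, I[1,2], I[1,3], I[2,2], I[4,5], I[4,6], I[6,6]. HN layers by μ_θ (4 steps, strictly decreasing):
  μ^(1)=33; μ^(2)=19; μ^(3)=-16; μ^(4)=-51

((0, 2, 0, 0, 2, 2); (0, 0, 0, 2, 0, 0); (0, 1, 1, 0, 0, 0); (4, 0, 0, 0, 0, 0))


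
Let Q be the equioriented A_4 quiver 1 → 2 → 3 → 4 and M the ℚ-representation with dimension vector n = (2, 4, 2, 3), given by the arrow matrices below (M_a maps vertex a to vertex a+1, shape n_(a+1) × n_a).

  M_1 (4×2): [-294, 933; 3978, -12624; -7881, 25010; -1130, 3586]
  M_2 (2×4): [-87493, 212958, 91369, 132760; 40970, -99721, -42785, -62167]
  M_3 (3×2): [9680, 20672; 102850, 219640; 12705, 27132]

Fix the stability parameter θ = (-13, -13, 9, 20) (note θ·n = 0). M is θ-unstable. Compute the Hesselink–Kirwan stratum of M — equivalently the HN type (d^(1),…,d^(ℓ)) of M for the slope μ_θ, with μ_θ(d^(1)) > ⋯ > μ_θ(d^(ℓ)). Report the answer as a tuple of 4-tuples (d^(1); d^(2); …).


Via rank(M_{q-1}∘⋯∘M_p): M ≅ I[1,3], I[1,4], I[2,2]^2, I[4,4]^2.
μ_θ-semistable layers: μ^(1)=20; μ^(2)=9; μ^(3)=-13

((0, 0, 0, 3); (0, 0, 2, 0); (2, 4, 0, 0))


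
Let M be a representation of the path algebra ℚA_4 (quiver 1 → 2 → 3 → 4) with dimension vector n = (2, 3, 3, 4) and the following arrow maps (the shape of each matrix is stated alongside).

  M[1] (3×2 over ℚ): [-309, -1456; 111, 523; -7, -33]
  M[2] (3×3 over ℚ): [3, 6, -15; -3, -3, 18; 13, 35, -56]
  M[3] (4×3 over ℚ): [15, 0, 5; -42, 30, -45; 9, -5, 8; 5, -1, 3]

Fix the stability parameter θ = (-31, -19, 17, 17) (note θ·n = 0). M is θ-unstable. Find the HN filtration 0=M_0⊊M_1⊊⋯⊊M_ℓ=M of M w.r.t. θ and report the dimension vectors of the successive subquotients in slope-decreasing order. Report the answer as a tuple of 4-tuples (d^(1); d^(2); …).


Via rank(M_{q-1}∘⋯∘M_p): M ≅ I[1,2], I[1,4], I[2,4], I[3,4], I[4,4].
μ_θ-semistable layers: μ^(1)=17; μ^(2)=-19; μ^(3)=-31

((0, 0, 3, 4); (0, 3, 0, 0); (2, 0, 0, 0))


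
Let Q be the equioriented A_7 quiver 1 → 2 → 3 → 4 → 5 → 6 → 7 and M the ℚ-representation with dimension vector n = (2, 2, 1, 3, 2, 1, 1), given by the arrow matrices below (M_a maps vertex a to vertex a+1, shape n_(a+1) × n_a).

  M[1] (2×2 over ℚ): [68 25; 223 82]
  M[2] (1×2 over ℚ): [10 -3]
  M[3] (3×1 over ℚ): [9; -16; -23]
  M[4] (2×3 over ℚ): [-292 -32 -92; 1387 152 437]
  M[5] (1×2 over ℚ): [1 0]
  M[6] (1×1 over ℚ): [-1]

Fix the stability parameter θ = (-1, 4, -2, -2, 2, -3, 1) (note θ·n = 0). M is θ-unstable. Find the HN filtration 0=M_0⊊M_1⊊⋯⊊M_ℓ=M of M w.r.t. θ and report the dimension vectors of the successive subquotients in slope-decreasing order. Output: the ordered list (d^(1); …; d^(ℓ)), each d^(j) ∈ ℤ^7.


Barcode: M ≅ I[1,2], I[1,4], I[4,4], I[4,7], I[5,5]. HN layers by μ_θ (7 steps, strictly decreasing):
  μ^(1)=4; μ^(2)=2; μ^(3)=1; μ^(4)=0; μ^(5)=-1/2; μ^(6)=-1; μ^(7)=-2

((0, 1, 0, 0, 0, 0, 0); (0, 0, 0, 0, 1, 0, 0); (0, 0, 0, 0, 0, 0, 1); (0, 1, 1, 1, 0, 0, 0); (0, 0, 0, 0, 1, 1, 0); (2, 0, 0, 0, 0, 0, 0); (0, 0, 0, 2, 0, 0, 0))


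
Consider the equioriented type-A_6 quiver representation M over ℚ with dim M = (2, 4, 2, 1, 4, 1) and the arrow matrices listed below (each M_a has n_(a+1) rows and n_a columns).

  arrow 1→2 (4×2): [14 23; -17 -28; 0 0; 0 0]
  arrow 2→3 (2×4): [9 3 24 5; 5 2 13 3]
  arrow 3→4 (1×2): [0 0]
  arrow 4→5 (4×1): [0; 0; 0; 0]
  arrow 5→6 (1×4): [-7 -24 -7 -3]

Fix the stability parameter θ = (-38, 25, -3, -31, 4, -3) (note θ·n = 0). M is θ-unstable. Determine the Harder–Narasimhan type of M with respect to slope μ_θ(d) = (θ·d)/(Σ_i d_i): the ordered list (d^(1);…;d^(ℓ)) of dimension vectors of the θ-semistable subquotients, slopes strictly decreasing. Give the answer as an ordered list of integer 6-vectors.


Barcode: M ≅ I[1,3]^2, I[2,2]^2, I[4,4], I[5,5]^3, I[5,6]. HN layers by μ_θ (6 steps, strictly decreasing):
  μ^(1)=25; μ^(2)=11; μ^(3)=4; μ^(4)=1/2; μ^(5)=-31; μ^(6)=-38

((0, 2, 0, 0, 0, 0); (0, 2, 2, 0, 0, 0); (0, 0, 0, 0, 3, 0); (0, 0, 0, 0, 1, 1); (0, 0, 0, 1, 0, 0); (2, 0, 0, 0, 0, 0))


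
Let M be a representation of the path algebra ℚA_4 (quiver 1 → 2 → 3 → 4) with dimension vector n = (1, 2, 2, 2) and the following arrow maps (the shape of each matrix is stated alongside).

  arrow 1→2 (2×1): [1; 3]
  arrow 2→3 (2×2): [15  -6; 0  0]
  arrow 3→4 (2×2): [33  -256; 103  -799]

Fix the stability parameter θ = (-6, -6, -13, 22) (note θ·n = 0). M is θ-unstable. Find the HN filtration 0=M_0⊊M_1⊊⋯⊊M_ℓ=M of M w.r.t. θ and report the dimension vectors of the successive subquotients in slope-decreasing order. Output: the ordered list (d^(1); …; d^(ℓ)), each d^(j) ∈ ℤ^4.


Interval decomposition of M: I[1,4], I[2,2], I[3,4].
HN type (ℓ=4): μ^(1)=22; μ^(2)=-6; μ^(3)=-25/3; μ^(4)=-13

((0, 0, 0, 2); (0, 1, 0, 0); (1, 1, 1, 0); (0, 0, 1, 0))


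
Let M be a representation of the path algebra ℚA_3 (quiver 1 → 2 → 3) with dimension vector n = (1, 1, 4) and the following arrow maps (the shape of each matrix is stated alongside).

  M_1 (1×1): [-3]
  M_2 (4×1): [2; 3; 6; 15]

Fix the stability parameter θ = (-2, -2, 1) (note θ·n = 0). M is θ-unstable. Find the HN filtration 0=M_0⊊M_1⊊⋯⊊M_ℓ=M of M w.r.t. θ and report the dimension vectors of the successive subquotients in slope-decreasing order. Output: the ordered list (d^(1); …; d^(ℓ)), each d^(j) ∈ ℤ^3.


Barcode: M ≅ I[1,3], I[3,3]^3. HN layers by μ_θ (2 steps, strictly decreasing):
  μ^(1)=1; μ^(2)=-2

((0, 0, 4); (1, 1, 0))


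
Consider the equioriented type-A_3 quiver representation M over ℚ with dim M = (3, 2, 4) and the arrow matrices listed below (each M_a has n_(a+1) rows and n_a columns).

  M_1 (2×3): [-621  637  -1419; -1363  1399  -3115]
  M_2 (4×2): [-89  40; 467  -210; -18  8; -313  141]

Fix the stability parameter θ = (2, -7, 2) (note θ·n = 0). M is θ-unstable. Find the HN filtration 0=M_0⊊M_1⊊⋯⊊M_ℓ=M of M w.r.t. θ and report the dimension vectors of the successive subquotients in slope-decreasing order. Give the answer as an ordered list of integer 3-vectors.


Barcode: M ≅ I[1,1], I[1,3]^2, I[3,3]^2. HN layers by μ_θ (2 steps, strictly decreasing):
  μ^(1)=2; μ^(2)=-5/2

((1, 0, 4); (2, 2, 0))


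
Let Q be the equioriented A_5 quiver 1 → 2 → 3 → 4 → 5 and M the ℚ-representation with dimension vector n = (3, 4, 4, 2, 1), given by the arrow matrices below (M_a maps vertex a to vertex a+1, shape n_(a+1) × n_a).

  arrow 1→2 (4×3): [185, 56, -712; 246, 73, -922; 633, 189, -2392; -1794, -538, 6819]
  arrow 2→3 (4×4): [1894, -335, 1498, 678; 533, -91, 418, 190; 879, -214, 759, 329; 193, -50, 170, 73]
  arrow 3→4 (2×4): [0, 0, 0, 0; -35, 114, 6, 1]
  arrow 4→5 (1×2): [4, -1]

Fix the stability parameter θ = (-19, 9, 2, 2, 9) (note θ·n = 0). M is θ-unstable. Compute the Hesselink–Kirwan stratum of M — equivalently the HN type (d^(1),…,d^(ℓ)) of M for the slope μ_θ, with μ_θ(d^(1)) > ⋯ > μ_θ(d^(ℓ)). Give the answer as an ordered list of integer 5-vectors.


Barcode: M ≅ I[1,3]^2, I[1,5], I[2,3], I[4,4]. HN layers by μ_θ (5 steps, strictly decreasing):
  μ^(1)=9; μ^(2)=11/2; μ^(3)=13/3; μ^(4)=2; μ^(5)=-19

((0, 0, 0, 0, 1); (0, 3, 3, 0, 0); (0, 1, 1, 1, 0); (0, 0, 0, 1, 0); (3, 0, 0, 0, 0))


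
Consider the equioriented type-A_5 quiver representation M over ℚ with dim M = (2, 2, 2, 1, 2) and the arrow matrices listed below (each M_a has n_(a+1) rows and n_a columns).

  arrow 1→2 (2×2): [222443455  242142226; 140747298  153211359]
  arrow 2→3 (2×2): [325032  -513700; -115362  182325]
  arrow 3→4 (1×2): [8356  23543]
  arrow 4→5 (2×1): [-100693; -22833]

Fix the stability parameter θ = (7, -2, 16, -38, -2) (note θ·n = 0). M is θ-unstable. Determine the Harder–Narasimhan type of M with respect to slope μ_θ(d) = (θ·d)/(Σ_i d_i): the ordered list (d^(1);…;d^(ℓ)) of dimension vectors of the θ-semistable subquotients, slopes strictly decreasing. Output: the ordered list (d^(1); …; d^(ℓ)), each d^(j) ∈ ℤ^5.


Barcode: M ≅ I[1,2], I[1,5], I[3,3], I[5,5]. HN layers by μ_θ (4 steps, strictly decreasing):
  μ^(1)=16; μ^(2)=5/2; μ^(3)=-2; μ^(4)=-17/4

((0, 0, 1, 0, 0); (1, 1, 0, 0, 0); (0, 0, 0, 0, 2); (1, 1, 1, 1, 0))


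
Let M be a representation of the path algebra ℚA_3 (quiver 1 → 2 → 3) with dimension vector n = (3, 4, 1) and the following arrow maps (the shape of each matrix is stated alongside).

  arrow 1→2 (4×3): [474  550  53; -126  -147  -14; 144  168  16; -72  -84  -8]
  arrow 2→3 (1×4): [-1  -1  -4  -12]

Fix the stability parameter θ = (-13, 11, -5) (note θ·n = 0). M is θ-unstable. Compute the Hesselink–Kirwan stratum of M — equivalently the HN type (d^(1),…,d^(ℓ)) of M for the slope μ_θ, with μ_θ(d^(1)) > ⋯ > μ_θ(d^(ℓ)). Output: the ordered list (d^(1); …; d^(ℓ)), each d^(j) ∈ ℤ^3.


Barcode: M ≅ I[1,1], I[1,2], I[1,3], I[2,2]^2. HN layers by μ_θ (3 steps, strictly decreasing):
  μ^(1)=11; μ^(2)=3; μ^(3)=-13

((0, 3, 0); (0, 1, 1); (3, 0, 0))


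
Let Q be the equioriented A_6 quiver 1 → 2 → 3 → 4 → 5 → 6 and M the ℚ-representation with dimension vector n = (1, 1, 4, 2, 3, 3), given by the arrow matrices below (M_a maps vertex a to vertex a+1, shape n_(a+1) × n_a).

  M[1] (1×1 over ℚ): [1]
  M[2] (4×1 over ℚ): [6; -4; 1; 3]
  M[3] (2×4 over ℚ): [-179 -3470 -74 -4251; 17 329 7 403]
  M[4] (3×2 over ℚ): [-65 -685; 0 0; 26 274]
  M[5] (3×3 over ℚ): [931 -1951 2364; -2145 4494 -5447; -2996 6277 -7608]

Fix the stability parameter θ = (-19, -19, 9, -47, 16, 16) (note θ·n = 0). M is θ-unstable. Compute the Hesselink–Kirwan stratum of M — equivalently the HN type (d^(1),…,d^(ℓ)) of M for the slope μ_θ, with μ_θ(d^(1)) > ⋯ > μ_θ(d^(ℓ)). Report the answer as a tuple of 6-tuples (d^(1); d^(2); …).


Barcode: M ≅ I[1,6], I[3,3]^2, I[3,4], I[5,6]^2. HN layers by μ_θ (3 steps, strictly decreasing):
  μ^(1)=16; μ^(2)=9; μ^(3)=-19

((0, 0, 0, 0, 3, 3); (0, 0, 2, 0, 0, 0); (1, 1, 2, 2, 0, 0))


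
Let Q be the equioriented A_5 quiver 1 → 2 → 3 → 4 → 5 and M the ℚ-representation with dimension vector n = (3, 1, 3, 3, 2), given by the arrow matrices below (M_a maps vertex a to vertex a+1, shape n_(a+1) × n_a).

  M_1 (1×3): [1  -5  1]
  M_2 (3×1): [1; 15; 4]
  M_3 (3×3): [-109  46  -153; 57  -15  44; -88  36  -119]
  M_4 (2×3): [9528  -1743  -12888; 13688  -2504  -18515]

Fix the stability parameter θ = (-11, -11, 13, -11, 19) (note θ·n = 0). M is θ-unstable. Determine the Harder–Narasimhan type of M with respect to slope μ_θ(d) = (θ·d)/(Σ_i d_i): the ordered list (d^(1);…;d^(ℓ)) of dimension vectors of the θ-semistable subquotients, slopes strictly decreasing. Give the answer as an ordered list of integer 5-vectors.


Barcode: M ≅ I[1,1]^2, I[1,4], I[3,5]^2. HN layers by μ_θ (3 steps, strictly decreasing):
  μ^(1)=19; μ^(2)=1; μ^(3)=-11

((0, 0, 0, 0, 2); (0, 0, 3, 3, 0); (3, 1, 0, 0, 0))


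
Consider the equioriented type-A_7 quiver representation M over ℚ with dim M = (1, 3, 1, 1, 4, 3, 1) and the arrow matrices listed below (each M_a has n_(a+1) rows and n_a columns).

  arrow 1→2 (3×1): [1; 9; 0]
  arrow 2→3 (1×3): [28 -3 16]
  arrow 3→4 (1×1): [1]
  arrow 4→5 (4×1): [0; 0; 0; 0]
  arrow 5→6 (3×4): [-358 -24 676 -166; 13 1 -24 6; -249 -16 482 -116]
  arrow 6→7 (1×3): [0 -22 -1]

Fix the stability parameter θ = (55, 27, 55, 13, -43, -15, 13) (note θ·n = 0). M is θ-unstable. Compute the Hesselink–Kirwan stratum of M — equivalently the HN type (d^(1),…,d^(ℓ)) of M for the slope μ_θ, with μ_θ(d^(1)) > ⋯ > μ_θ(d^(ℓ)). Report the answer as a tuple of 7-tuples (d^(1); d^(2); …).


Barcode: M ≅ I[1,4], I[2,2]^2, I[5,5], I[5,6]^2, I[5,7]. HN layers by μ_θ (5 steps, strictly decreasing):
  μ^(1)=75/2; μ^(2)=27; μ^(3)=13; μ^(4)=-15; μ^(5)=-43

((1, 1, 1, 1, 0, 0, 0); (0, 2, 0, 0, 0, 0, 0); (0, 0, 0, 0, 0, 0, 1); (0, 0, 0, 0, 0, 3, 0); (0, 0, 0, 0, 4, 0, 0))


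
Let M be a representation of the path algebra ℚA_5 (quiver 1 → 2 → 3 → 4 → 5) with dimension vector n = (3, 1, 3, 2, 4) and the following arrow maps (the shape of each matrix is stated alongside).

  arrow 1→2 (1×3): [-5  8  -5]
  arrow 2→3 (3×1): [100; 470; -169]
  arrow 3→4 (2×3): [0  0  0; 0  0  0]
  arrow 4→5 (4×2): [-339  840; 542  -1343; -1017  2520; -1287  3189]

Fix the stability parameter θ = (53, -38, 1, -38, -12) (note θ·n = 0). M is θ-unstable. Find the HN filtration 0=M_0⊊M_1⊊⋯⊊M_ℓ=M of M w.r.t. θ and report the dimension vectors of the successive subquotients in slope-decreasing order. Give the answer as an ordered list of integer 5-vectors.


Barcode: M ≅ I[1,1]^2, I[1,3], I[3,3]^2, I[4,5]^2, I[5,5]^2. HN layers by μ_θ (5 steps, strictly decreasing):
  μ^(1)=53; μ^(2)=16/3; μ^(3)=1; μ^(4)=-12; μ^(5)=-38

((2, 0, 0, 0, 0); (1, 1, 1, 0, 0); (0, 0, 2, 0, 0); (0, 0, 0, 0, 4); (0, 0, 0, 2, 0))


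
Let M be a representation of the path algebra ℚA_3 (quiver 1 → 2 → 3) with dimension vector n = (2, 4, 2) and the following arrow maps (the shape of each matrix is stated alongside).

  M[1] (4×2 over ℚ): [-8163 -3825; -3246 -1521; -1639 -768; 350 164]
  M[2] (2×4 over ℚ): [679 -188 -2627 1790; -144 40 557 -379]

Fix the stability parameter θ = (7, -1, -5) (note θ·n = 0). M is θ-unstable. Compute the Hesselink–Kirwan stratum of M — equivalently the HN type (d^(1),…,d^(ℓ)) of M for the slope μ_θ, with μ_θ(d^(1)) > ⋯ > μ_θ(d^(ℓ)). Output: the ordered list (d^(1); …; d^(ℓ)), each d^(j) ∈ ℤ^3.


Via rank(M_{q-1}∘⋯∘M_p): M ≅ I[1,3]^2, I[2,2]^2.
μ_θ-semistable layers: μ^(1)=1/3; μ^(2)=-1

((2, 2, 2); (0, 2, 0))


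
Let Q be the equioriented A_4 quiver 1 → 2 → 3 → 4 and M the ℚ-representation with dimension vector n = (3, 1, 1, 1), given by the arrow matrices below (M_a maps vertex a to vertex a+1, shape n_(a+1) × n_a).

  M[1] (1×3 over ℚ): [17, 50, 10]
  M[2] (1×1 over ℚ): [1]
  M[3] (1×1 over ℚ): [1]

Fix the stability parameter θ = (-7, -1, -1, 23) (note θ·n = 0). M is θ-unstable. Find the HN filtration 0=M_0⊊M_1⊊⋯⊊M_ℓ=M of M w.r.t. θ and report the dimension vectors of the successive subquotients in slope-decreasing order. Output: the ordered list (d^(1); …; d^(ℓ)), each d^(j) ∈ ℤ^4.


Interval decomposition of M: I[1,1]^2, I[1,4].
HN type (ℓ=3): μ^(1)=23; μ^(2)=-1; μ^(3)=-7

((0, 0, 0, 1); (0, 1, 1, 0); (3, 0, 0, 0))


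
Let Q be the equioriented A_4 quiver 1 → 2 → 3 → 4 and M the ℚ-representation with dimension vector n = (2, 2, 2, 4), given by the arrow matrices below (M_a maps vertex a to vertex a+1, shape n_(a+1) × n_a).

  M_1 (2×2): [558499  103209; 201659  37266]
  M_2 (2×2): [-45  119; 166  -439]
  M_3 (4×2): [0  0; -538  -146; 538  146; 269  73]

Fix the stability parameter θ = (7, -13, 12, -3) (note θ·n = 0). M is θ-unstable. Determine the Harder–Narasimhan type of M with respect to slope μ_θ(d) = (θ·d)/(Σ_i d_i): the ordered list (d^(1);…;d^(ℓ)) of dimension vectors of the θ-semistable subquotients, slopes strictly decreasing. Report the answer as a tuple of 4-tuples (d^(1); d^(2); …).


Via rank(M_{q-1}∘⋯∘M_p): M ≅ I[1,3], I[1,4], I[4,4]^3.
μ_θ-semistable layers: μ^(1)=12; μ^(2)=9/2; μ^(3)=-3

((0, 0, 1, 0); (0, 0, 1, 1); (2, 2, 0, 3))


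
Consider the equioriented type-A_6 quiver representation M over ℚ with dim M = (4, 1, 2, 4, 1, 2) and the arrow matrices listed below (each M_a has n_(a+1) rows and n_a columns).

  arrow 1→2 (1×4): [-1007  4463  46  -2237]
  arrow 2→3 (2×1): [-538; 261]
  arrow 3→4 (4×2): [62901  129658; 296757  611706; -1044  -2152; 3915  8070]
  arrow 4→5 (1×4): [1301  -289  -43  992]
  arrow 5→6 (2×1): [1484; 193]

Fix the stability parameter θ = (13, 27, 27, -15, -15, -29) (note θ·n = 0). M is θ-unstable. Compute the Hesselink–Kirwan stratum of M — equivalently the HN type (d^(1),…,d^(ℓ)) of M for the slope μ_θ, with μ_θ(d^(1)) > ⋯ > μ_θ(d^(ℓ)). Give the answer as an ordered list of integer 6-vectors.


Interval decomposition of M: I[1,1]^3, I[1,3], I[3,4], I[4,4]^2, I[4,6], I[6,6].
HN type (ℓ=6): μ^(1)=27; μ^(2)=13; μ^(3)=6; μ^(4)=-15; μ^(5)=-59/3; μ^(6)=-29

((0, 1, 1, 0, 0, 0); (4, 0, 0, 0, 0, 0); (0, 0, 1, 1, 0, 0); (0, 0, 0, 2, 0, 0); (0, 0, 0, 1, 1, 1); (0, 0, 0, 0, 0, 1))


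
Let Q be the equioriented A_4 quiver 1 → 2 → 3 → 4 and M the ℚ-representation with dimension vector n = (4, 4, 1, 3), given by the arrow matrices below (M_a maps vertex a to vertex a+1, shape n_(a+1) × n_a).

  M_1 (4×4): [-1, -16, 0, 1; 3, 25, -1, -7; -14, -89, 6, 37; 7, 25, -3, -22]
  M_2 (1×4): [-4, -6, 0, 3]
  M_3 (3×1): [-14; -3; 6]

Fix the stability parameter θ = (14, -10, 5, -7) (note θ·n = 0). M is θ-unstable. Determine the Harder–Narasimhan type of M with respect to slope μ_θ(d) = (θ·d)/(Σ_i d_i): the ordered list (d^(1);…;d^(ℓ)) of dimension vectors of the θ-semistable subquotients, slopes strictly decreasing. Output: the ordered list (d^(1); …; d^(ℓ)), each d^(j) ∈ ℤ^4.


Barcode: M ≅ I[1,2]^3, I[1,4], I[4,4]^2. HN layers by μ_θ (3 steps, strictly decreasing):
  μ^(1)=2; μ^(2)=1/2; μ^(3)=-7

((3, 3, 0, 0); (1, 1, 1, 1); (0, 0, 0, 2))


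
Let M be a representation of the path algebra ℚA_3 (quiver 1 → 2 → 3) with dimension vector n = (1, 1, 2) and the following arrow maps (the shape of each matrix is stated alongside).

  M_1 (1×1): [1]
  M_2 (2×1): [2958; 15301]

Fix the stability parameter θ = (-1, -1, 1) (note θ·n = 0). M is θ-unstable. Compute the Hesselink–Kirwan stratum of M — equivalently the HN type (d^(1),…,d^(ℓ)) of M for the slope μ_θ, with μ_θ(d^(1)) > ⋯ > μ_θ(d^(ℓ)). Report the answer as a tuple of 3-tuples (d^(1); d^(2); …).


Barcode: M ≅ I[1,3], I[3,3]. HN layers by μ_θ (2 steps, strictly decreasing):
  μ^(1)=1; μ^(2)=-1

((0, 0, 2); (1, 1, 0))


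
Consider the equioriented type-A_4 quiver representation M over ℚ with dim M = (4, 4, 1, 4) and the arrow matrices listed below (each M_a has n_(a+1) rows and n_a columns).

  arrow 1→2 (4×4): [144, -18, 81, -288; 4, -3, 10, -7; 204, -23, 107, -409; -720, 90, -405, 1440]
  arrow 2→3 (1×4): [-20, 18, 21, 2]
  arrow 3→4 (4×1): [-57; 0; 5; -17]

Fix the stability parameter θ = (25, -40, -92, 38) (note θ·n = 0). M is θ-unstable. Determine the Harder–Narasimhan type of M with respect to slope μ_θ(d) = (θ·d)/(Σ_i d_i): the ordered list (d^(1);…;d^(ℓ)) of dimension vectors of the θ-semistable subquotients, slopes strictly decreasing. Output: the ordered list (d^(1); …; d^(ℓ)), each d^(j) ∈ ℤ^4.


Interval decomposition of M: I[1,1]^2, I[1,2], I[1,4], I[2,2]^2, I[4,4]^3.
HN type (ℓ=5): μ^(1)=38; μ^(2)=25; μ^(3)=-15/2; μ^(4)=-107/3; μ^(5)=-40

((0, 0, 0, 4); (2, 0, 0, 0); (1, 1, 0, 0); (1, 1, 1, 0); (0, 2, 0, 0))


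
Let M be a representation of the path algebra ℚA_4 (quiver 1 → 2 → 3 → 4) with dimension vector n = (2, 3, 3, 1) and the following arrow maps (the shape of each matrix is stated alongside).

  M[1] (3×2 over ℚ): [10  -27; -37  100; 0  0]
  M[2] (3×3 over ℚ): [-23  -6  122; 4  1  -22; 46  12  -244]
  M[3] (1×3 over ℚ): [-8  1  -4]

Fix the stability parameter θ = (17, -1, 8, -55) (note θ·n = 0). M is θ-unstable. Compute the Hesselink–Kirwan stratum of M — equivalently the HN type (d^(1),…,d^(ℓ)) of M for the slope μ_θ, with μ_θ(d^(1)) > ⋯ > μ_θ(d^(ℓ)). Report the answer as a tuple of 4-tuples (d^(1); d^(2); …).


Barcode: M ≅ I[1,3], I[1,4], I[2,2], I[3,3]. HN layers by μ_θ (3 steps, strictly decreasing):
  μ^(1)=8; μ^(2)=-1; μ^(3)=-31/4

((1, 1, 2, 0); (0, 1, 0, 0); (1, 1, 1, 1))


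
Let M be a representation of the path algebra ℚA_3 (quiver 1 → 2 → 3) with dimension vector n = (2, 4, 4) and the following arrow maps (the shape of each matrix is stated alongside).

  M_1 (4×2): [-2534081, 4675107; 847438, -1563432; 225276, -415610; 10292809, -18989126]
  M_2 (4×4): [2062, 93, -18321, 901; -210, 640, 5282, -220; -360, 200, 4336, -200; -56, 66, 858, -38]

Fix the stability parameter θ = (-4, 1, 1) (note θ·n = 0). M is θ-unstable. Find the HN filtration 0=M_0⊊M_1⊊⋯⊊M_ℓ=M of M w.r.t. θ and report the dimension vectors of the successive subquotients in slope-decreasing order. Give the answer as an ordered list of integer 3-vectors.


Interval decomposition of M: I[1,3]^2, I[2,2]^2, I[3,3]^2.
HN type (ℓ=2): μ^(1)=1; μ^(2)=-4

((0, 4, 4); (2, 0, 0))


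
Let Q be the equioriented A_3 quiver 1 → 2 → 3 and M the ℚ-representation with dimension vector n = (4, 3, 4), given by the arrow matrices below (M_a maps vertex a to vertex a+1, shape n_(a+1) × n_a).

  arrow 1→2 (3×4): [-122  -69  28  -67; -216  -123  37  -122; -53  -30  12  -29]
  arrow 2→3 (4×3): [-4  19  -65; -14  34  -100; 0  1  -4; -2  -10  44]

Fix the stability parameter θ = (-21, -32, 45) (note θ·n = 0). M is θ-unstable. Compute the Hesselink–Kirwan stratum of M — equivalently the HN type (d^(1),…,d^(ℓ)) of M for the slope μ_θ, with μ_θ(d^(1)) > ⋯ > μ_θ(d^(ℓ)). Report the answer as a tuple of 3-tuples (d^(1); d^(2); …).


Via rank(M_{q-1}∘⋯∘M_p): M ≅ I[1,1], I[1,3]^3, I[3,3].
μ_θ-semistable layers: μ^(1)=45; μ^(2)=-21; μ^(3)=-53/2

((0, 0, 4); (1, 0, 0); (3, 3, 0))


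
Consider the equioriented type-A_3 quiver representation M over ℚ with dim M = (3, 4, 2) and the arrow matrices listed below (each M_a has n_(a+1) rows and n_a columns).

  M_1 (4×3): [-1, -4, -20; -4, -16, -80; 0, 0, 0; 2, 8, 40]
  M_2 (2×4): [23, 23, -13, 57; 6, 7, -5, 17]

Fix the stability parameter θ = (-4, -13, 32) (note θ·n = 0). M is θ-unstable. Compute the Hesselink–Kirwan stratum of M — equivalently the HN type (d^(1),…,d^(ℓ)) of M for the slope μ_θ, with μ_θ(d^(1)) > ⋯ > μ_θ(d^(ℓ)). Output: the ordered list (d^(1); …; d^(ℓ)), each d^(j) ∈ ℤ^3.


Via rank(M_{q-1}∘⋯∘M_p): M ≅ I[1,1]^2, I[1,3], I[2,2]^2, I[2,3].
μ_θ-semistable layers: μ^(1)=32; μ^(2)=-4; μ^(3)=-17/2; μ^(4)=-13

((0, 0, 2); (2, 0, 0); (1, 1, 0); (0, 3, 0))


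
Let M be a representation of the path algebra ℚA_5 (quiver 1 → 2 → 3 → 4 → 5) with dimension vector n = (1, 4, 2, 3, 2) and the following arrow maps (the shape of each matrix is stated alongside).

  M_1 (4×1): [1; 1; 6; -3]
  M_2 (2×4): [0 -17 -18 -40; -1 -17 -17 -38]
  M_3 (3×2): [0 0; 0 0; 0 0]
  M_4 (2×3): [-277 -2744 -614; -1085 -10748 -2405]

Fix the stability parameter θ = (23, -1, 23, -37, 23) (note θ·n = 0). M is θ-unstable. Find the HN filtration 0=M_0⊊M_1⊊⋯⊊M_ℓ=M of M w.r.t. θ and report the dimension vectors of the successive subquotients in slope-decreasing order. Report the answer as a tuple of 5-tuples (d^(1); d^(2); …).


Barcode: M ≅ I[1,3], I[2,2]^2, I[2,3], I[4,4], I[4,5]^2. HN layers by μ_θ (4 steps, strictly decreasing):
  μ^(1)=23; μ^(2)=11; μ^(3)=-1; μ^(4)=-37

((0, 0, 2, 0, 2); (1, 1, 0, 0, 0); (0, 3, 0, 0, 0); (0, 0, 0, 3, 0))


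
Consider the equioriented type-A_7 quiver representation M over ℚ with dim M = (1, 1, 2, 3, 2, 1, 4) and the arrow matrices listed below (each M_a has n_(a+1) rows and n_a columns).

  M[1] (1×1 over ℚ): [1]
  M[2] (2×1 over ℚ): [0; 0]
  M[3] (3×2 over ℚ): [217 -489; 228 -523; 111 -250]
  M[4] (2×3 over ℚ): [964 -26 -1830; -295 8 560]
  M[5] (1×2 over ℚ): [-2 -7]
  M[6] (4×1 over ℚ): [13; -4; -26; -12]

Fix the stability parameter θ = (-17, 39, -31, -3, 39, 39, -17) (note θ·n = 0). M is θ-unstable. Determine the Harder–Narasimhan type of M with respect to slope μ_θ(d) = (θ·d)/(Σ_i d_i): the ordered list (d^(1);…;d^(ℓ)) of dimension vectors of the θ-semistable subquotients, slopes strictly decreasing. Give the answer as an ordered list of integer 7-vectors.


Barcode: M ≅ I[1,2], I[3,5], I[3,7], I[4,4], I[7,7]^3. HN layers by μ_θ (5 steps, strictly decreasing):
  μ^(1)=39; μ^(2)=61/3; μ^(3)=-3; μ^(4)=-17; μ^(5)=-31

((0, 1, 0, 0, 1, 0, 0); (0, 0, 0, 0, 1, 1, 1); (0, 0, 0, 3, 0, 0, 0); (1, 0, 0, 0, 0, 0, 3); (0, 0, 2, 0, 0, 0, 0))


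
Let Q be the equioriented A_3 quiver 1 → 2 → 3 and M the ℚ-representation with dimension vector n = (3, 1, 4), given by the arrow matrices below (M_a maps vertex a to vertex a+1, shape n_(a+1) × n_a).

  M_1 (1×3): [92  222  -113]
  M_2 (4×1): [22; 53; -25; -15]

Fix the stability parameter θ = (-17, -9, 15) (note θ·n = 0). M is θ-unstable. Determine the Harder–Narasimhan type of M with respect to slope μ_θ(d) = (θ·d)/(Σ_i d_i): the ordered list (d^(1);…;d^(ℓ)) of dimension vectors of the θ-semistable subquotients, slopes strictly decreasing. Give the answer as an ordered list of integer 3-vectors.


Barcode: M ≅ I[1,1]^2, I[1,3], I[3,3]^3. HN layers by μ_θ (3 steps, strictly decreasing):
  μ^(1)=15; μ^(2)=-9; μ^(3)=-17

((0, 0, 4); (0, 1, 0); (3, 0, 0))


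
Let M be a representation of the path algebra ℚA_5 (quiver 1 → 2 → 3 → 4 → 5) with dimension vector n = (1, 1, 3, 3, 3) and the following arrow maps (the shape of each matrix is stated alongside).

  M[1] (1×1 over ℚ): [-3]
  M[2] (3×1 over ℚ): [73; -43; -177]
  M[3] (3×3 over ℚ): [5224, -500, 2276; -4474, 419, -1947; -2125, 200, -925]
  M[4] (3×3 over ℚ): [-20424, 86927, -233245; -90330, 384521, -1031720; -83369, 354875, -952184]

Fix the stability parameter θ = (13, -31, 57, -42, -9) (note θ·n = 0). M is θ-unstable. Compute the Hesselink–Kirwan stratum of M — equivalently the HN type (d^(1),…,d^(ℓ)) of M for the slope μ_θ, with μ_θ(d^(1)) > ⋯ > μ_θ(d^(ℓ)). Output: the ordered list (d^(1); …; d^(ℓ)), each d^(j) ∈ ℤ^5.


Interval decomposition of M: I[1,3], I[3,5]^2, I[4,5].
HN type (ℓ=4): μ^(1)=57; μ^(2)=2; μ^(3)=-9; μ^(4)=-42

((0, 0, 1, 0, 0); (0, 0, 2, 2, 2); (1, 1, 0, 0, 1); (0, 0, 0, 1, 0))


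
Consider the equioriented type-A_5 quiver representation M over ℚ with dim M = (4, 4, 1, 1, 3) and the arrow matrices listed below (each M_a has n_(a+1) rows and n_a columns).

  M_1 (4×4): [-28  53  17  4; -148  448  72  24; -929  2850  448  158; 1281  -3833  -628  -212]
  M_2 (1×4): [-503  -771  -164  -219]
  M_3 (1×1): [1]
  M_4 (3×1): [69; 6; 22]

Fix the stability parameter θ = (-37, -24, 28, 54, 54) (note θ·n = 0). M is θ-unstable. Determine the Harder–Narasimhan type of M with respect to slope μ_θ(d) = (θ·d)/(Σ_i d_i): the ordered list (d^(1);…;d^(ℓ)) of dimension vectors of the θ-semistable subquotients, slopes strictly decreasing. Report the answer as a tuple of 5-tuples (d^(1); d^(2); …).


Interval decomposition of M: I[1,1], I[1,2]^2, I[1,5], I[2,2], I[5,5]^2.
HN type (ℓ=4): μ^(1)=54; μ^(2)=28; μ^(3)=-24; μ^(4)=-37

((0, 0, 0, 1, 3); (0, 0, 1, 0, 0); (0, 4, 0, 0, 0); (4, 0, 0, 0, 0))


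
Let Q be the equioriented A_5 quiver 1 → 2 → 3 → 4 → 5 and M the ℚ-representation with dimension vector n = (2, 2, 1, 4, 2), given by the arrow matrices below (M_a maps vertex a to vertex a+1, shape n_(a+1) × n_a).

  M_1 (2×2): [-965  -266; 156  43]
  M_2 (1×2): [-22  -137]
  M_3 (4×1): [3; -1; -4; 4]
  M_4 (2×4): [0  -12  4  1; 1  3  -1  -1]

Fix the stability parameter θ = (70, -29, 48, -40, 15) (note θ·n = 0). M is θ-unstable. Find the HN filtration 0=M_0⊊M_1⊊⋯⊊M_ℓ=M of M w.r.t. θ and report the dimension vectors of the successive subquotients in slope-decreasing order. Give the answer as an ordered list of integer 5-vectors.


Barcode: M ≅ I[1,2], I[1,4], I[4,4], I[4,5]^2. HN layers by μ_θ (4 steps, strictly decreasing):
  μ^(1)=41/2; μ^(2)=15; μ^(3)=49/4; μ^(4)=-40

((1, 1, 0, 0, 0); (0, 0, 0, 0, 2); (1, 1, 1, 1, 0); (0, 0, 0, 3, 0))


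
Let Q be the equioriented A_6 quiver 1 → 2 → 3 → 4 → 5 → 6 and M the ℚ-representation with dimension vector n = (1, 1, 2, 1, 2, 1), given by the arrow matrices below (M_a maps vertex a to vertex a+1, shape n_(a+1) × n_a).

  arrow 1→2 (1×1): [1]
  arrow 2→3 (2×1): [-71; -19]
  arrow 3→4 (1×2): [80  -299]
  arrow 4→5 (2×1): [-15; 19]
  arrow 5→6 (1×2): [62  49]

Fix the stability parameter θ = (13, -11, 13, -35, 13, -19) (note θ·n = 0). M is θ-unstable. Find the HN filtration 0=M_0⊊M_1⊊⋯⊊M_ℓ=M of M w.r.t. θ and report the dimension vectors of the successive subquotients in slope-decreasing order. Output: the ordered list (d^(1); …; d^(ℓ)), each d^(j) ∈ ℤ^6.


Interval decomposition of M: I[1,6], I[3,3], I[5,5].
HN type (ℓ=3): μ^(1)=13; μ^(2)=-3; μ^(3)=-5

((0, 0, 1, 0, 1, 0); (0, 0, 0, 0, 1, 1); (1, 1, 1, 1, 0, 0))


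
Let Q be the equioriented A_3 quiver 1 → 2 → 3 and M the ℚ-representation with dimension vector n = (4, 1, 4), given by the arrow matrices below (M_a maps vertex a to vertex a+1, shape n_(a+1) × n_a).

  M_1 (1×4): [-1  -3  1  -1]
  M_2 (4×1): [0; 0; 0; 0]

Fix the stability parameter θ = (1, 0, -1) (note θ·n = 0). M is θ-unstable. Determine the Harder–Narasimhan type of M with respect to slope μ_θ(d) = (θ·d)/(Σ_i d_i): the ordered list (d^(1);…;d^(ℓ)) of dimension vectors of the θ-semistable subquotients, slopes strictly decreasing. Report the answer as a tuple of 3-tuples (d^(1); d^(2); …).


Interval decomposition of M: I[1,1]^3, I[1,2], I[3,3]^4.
HN type (ℓ=3): μ^(1)=1; μ^(2)=1/2; μ^(3)=-1

((3, 0, 0); (1, 1, 0); (0, 0, 4))


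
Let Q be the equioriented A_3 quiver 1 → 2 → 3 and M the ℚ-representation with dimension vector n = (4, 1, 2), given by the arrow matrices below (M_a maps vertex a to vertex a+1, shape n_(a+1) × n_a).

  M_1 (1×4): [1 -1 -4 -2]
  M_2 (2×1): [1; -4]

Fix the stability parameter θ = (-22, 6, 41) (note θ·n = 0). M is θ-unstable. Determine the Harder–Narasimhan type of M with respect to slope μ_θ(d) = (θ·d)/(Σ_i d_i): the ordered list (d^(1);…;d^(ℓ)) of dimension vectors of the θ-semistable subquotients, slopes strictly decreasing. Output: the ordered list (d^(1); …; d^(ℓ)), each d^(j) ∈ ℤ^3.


Barcode: M ≅ I[1,1]^3, I[1,3], I[3,3]. HN layers by μ_θ (3 steps, strictly decreasing):
  μ^(1)=41; μ^(2)=6; μ^(3)=-22

((0, 0, 2); (0, 1, 0); (4, 0, 0))


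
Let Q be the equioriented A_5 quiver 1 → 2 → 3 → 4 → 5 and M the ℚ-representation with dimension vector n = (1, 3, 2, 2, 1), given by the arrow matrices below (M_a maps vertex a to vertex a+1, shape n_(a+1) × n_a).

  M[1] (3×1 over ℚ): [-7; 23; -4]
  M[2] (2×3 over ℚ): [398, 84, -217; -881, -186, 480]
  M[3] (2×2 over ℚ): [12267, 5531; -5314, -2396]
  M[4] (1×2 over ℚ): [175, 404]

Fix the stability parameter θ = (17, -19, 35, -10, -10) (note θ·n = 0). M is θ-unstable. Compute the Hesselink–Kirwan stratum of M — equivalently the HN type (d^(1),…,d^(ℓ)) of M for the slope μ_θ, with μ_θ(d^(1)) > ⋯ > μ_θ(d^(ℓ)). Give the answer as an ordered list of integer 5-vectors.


Barcode: M ≅ I[1,5], I[2,2], I[2,4]. HN layers by μ_θ (4 steps, strictly decreasing):
  μ^(1)=25/2; μ^(2)=5; μ^(3)=-1; μ^(4)=-19

((0, 0, 1, 1, 0); (0, 0, 1, 1, 1); (1, 1, 0, 0, 0); (0, 2, 0, 0, 0))


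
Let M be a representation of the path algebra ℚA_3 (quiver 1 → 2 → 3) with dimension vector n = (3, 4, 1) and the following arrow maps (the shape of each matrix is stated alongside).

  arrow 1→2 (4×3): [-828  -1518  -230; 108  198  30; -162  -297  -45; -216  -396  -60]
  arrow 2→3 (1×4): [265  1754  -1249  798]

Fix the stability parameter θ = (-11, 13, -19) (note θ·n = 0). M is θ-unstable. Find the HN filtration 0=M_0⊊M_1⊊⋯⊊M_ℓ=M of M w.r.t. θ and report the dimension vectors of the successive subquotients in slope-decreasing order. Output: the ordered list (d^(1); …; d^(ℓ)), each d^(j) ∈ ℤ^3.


Interval decomposition of M: I[1,1]^2, I[1,3], I[2,2]^3.
HN type (ℓ=3): μ^(1)=13; μ^(2)=-3; μ^(3)=-11

((0, 3, 0); (0, 1, 1); (3, 0, 0))


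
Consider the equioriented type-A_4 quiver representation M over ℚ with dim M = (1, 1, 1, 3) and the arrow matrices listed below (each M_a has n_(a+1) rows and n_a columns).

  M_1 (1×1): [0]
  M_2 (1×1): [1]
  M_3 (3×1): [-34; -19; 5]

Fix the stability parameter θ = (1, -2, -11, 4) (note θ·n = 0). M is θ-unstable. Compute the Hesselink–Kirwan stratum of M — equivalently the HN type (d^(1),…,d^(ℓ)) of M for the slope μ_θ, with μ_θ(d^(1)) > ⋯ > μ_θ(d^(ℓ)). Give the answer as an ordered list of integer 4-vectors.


Barcode: M ≅ I[1,1], I[2,4], I[4,4]^2. HN layers by μ_θ (3 steps, strictly decreasing):
  μ^(1)=4; μ^(2)=1; μ^(3)=-13/2

((0, 0, 0, 3); (1, 0, 0, 0); (0, 1, 1, 0))


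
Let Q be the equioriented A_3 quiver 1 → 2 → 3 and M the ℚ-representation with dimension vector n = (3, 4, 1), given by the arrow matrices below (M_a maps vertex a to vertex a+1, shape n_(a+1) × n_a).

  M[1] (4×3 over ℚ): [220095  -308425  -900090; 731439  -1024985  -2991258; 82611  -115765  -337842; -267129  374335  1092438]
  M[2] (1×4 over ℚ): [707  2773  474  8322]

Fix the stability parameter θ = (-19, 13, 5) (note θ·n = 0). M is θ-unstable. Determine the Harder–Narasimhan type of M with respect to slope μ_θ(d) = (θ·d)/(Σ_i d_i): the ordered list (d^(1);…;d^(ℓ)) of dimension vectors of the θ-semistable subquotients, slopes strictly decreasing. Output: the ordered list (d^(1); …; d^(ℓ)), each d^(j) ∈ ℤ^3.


Barcode: M ≅ I[1,1]^2, I[1,3], I[2,2]^3. HN layers by μ_θ (3 steps, strictly decreasing):
  μ^(1)=13; μ^(2)=9; μ^(3)=-19

((0, 3, 0); (0, 1, 1); (3, 0, 0))


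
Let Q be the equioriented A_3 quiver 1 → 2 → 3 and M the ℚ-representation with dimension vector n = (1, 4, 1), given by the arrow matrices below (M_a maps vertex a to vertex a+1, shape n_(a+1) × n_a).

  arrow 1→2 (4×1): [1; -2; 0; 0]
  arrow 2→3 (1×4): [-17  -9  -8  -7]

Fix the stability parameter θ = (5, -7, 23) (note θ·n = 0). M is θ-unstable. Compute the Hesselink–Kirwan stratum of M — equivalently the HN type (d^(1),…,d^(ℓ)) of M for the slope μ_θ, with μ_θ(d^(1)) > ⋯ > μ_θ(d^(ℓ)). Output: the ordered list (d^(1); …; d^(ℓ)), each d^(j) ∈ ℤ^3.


Barcode: M ≅ I[1,3], I[2,2]^3. HN layers by μ_θ (3 steps, strictly decreasing):
  μ^(1)=23; μ^(2)=-1; μ^(3)=-7

((0, 0, 1); (1, 1, 0); (0, 3, 0))


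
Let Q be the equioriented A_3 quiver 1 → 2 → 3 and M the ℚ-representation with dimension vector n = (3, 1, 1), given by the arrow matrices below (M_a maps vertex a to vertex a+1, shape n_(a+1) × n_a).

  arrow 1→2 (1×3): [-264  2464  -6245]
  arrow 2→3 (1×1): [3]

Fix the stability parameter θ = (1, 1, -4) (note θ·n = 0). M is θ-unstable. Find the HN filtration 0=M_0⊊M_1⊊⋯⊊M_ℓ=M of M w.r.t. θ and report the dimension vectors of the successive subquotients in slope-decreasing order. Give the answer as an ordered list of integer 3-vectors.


Barcode: M ≅ I[1,1]^2, I[1,3]. HN layers by μ_θ (2 steps, strictly decreasing):
  μ^(1)=1; μ^(2)=-2/3

((2, 0, 0); (1, 1, 1))


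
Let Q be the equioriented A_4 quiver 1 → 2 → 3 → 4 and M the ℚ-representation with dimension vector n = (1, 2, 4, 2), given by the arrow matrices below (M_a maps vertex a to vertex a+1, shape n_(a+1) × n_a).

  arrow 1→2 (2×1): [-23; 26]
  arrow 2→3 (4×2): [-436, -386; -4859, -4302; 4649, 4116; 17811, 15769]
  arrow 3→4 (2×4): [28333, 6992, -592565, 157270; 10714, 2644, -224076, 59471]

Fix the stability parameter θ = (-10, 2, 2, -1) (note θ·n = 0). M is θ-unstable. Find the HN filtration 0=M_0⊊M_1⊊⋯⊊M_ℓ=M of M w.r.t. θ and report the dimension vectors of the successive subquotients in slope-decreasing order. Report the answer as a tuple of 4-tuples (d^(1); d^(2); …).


Via rank(M_{q-1}∘⋯∘M_p): M ≅ I[1,4], I[2,4], I[3,3]^2.
μ_θ-semistable layers: μ^(1)=2; μ^(2)=1; μ^(3)=-10

((0, 0, 2, 0); (0, 2, 2, 2); (1, 0, 0, 0))
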